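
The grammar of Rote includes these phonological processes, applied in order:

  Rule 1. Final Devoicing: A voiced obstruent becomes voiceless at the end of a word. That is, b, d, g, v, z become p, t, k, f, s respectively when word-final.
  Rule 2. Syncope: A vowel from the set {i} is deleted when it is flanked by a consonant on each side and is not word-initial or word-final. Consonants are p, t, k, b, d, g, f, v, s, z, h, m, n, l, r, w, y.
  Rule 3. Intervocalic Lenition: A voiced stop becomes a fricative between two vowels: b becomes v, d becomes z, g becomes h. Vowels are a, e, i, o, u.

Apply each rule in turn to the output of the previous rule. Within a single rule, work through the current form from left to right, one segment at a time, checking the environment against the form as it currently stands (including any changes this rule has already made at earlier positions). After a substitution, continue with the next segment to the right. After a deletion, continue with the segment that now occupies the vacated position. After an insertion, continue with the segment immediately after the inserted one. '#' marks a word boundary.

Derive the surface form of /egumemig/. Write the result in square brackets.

Rule 1 Final Devoicing: [egumemig] → [egumemik]
Rule 2 Syncope: [egumemik] → [egumemk]
Rule 3 Intervocalic Lenition: [egumemk] → [ehumemk]

[ehumemk]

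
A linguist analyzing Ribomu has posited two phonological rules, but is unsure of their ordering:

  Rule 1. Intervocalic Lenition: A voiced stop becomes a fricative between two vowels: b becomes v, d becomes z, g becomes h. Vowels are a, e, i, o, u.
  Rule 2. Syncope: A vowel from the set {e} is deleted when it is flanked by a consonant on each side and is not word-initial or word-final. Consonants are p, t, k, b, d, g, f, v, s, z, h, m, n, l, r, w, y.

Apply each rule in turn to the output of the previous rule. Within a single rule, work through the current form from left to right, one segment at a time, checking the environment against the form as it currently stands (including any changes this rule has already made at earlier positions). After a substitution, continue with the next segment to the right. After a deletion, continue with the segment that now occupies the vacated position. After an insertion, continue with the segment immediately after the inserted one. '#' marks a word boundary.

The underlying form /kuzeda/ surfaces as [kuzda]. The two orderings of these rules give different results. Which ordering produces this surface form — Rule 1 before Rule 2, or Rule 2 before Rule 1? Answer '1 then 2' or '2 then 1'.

Order 1 then 2:
  1 Intervocalic Lenition: [kuzeda] → [kuzeza]
  2 Syncope: [kuzeza] → [kuzza]
  result: [kuzza]
Order 2 then 1:
  2 Syncope: [kuzeda] → [kuzda]
  1 Intervocalic Lenition: no change — [kuzda]
  result: [kuzda]

2 then 1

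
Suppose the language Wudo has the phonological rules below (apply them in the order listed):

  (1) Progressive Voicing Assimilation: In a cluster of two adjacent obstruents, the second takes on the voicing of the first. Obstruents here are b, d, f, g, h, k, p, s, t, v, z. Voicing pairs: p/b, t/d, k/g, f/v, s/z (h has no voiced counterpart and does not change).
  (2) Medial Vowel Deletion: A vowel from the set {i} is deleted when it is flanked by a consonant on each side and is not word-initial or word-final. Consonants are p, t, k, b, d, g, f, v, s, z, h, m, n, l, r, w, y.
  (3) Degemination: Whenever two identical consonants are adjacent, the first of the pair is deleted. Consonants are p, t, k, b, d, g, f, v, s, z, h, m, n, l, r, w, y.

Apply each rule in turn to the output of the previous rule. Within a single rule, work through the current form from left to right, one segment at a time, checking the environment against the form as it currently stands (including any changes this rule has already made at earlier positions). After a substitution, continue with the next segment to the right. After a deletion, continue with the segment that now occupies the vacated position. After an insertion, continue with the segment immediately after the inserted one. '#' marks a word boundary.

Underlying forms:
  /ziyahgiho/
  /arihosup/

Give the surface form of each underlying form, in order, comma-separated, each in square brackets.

/ziyahgiho/:
  (1) Progressive Voicing Assimilation: [ziyahgiho] → [ziyahkiho]
  (2) Medial Vowel Deletion: [ziyahkiho] → [zyahkho]
  (3) Degemination: no change — [zyahkho]
/arihosup/:
  (1) Progressive Voicing Assimilation: no change — [arihosup]
  (2) Medial Vowel Deletion: [arihosup] → [arhosup]
  (3) Degemination: no change — [arhosup]

[zyahkho], [arhosup]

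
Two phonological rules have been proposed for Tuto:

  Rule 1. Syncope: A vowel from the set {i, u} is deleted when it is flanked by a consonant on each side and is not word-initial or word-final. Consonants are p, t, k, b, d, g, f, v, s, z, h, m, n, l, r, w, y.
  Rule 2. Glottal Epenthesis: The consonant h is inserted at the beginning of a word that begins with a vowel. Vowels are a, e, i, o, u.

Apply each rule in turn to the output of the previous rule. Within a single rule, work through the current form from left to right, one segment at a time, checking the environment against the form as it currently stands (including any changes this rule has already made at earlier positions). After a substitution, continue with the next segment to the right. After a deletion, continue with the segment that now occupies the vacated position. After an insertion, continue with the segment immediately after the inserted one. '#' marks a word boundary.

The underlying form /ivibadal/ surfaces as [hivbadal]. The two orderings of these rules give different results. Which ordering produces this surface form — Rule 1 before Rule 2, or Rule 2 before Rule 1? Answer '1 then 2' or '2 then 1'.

Order 1 then 2:
  1 Syncope: [ivibadal] → [ivbadal]
  2 Glottal Epenthesis: [ivbadal] → [hivbadal]
  result: [hivbadal]
Order 2 then 1:
  2 Glottal Epenthesis: [ivibadal] → [hivibadal]
  1 Syncope: [hivibadal] → [hvbadal]
  result: [hvbadal]

1 then 2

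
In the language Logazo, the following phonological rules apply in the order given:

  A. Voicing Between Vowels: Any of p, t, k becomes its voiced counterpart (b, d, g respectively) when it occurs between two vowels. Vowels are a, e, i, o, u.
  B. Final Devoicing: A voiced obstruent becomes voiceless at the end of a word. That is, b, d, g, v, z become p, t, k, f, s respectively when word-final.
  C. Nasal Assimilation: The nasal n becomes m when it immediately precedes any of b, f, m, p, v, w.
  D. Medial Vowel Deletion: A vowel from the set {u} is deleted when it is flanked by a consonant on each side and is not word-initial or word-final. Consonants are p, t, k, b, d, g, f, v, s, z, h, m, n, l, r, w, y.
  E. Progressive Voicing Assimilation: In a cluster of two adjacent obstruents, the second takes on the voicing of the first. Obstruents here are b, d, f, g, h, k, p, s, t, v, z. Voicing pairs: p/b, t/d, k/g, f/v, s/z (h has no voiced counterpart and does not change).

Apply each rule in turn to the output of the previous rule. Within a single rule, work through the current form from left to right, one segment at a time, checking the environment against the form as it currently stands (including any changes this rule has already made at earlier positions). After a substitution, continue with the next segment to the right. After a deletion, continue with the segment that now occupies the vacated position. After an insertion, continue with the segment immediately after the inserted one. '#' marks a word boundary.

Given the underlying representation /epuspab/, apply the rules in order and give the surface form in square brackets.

A Voicing Between Vowels: [epuspab] → [ebuspab]
B Final Devoicing: [ebuspab] → [ebuspap]
C Nasal Assimilation: no change — [ebuspap]
D Medial Vowel Deletion: [ebuspap] → [ebspap]
E Progressive Voicing Assimilation: [ebspap] → [ebzbap]

[ebzbap]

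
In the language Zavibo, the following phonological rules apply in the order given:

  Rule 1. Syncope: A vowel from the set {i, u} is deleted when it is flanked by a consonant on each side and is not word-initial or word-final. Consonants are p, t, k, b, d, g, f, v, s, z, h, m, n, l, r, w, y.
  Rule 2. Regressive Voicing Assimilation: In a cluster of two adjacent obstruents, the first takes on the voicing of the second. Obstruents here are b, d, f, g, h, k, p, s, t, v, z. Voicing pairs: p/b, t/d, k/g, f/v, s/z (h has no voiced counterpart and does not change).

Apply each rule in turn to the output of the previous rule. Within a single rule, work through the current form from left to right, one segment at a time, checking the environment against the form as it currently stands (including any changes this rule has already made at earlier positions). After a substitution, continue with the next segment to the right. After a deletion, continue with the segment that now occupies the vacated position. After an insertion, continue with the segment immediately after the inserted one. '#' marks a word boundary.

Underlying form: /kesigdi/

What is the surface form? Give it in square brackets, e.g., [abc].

[kezgdi]

Rule 1 Syncope: [kesigdi] → [kesgdi]
Rule 2 Regressive Voicing Assimilation: [kesgdi] → [kezgdi]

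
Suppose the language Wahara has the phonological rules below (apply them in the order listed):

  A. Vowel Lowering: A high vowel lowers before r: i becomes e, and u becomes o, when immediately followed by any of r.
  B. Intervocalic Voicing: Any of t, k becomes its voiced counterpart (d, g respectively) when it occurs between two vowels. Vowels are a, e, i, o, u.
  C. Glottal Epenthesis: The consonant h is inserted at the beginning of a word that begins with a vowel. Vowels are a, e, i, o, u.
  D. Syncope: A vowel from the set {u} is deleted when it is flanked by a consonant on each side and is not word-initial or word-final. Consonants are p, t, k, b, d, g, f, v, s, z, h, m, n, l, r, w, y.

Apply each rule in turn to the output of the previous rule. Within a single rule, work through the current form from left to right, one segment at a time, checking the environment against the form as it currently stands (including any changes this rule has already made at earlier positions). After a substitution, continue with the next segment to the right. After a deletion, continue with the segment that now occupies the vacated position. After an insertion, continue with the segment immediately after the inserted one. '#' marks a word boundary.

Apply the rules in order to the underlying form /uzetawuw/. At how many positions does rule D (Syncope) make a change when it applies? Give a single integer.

2

A Vowel Lowering: no change — [uzetawuw]
B Intervocalic Voicing: [uzetawuw] → [uzedawuw]
C Glottal Epenthesis: [uzedawuw] → [huzedawuw]
D Syncope: [huzedawuw] → [hzedaww]
Rule D changed 2 position(s).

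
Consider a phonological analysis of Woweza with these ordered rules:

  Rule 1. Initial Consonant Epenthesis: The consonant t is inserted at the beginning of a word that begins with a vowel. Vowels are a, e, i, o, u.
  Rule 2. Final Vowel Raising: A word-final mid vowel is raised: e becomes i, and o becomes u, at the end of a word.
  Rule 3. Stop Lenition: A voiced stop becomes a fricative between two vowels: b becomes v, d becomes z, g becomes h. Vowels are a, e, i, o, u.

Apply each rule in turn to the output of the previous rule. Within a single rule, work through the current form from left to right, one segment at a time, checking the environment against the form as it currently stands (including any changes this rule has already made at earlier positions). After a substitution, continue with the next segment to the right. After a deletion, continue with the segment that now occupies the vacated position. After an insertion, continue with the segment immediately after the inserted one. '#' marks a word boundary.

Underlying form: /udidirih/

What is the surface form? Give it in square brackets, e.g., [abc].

[tuzizirih]

Rule 1 Initial Consonant Epenthesis: [udidirih] → [tudidirih]
Rule 2 Final Vowel Raising: no change — [tudidirih]
Rule 3 Stop Lenition: [tudidirih] → [tuzizirih]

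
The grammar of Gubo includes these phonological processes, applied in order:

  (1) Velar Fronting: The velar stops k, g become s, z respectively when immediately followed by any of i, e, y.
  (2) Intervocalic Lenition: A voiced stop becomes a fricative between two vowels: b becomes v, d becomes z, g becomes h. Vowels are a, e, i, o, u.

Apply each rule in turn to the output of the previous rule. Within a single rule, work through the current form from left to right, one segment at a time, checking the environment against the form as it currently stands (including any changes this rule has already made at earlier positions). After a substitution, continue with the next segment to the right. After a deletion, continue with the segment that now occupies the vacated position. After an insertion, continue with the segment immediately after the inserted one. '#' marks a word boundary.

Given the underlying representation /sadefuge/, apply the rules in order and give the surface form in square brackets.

(1) Velar Fronting: [sadefuge] → [sadefuze]
(2) Intervocalic Lenition: [sadefuze] → [sazefuze]

[sazefuze]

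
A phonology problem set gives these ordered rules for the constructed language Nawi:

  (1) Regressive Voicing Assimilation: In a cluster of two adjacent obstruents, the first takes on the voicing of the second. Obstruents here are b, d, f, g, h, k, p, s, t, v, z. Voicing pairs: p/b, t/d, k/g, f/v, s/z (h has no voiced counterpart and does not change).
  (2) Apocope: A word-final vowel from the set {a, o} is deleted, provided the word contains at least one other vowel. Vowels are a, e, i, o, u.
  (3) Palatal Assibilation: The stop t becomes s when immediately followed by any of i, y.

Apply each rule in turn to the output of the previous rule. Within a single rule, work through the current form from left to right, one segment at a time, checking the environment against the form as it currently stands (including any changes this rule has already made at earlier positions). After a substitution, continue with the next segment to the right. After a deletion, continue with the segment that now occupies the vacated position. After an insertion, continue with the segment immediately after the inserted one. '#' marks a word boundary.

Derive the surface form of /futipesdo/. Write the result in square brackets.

[fusipezd]

(1) Regressive Voicing Assimilation: [futipesdo] → [futipezdo]
(2) Apocope: [futipezdo] → [futipezd]
(3) Palatal Assibilation: [futipezd] → [fusipezd]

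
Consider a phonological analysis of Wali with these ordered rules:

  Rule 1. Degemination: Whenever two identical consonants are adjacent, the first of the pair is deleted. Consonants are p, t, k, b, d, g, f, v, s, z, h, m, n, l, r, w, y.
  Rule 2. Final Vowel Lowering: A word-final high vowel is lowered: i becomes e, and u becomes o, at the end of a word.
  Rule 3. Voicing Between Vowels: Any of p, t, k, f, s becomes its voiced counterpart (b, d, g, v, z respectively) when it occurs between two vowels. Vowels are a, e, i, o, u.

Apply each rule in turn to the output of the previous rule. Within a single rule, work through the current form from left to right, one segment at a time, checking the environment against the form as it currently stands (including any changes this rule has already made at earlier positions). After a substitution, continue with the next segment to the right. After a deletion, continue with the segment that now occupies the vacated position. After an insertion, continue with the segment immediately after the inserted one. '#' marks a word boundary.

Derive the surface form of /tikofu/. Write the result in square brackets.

Rule 1 Degemination: no change — [tikofu]
Rule 2 Final Vowel Lowering: [tikofu] → [tikofo]
Rule 3 Voicing Between Vowels: [tikofo] → [tigovo]

[tigovo]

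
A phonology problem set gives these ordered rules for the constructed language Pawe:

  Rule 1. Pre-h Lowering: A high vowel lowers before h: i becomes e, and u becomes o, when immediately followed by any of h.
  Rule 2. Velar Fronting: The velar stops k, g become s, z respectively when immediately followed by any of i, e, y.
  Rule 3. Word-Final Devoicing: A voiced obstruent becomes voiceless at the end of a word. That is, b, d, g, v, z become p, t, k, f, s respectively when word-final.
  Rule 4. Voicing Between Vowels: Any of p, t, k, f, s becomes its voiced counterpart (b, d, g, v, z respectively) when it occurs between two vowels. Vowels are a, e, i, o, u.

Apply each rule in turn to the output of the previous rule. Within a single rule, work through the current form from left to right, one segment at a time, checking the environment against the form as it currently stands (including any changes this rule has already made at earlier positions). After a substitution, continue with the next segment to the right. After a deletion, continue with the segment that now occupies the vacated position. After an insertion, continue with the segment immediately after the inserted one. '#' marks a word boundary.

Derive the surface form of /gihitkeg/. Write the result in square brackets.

Rule 1 Pre-h Lowering: [gihitkeg] → [gehitkeg]
Rule 2 Velar Fronting: [gehitkeg] → [zehitseg]
Rule 3 Word-Final Devoicing: [zehitseg] → [zehitsek]
Rule 4 Voicing Between Vowels: no change — [zehitsek]

[zehitsek]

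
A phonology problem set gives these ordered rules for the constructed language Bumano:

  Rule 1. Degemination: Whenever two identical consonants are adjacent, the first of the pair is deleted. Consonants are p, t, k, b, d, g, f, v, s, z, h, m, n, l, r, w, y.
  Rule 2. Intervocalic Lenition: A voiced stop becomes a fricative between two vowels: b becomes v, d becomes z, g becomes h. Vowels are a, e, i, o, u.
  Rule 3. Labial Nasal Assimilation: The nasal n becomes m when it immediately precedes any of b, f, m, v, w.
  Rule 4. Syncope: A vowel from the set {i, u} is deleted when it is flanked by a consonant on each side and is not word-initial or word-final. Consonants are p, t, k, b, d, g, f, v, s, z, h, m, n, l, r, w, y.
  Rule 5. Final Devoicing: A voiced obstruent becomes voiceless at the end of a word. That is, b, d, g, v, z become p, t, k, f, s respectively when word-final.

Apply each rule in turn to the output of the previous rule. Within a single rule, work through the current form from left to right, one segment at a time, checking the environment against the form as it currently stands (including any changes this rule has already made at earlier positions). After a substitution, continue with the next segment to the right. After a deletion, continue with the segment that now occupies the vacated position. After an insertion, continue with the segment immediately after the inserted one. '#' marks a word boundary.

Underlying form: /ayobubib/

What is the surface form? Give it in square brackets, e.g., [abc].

[ayovvp]

Rule 1 Degemination: no change — [ayobubib]
Rule 2 Intervocalic Lenition: [ayobubib] → [ayovuvib]
Rule 3 Labial Nasal Assimilation: no change — [ayovuvib]
Rule 4 Syncope: [ayovuvib] → [ayovvb]
Rule 5 Final Devoicing: [ayovvb] → [ayovvp]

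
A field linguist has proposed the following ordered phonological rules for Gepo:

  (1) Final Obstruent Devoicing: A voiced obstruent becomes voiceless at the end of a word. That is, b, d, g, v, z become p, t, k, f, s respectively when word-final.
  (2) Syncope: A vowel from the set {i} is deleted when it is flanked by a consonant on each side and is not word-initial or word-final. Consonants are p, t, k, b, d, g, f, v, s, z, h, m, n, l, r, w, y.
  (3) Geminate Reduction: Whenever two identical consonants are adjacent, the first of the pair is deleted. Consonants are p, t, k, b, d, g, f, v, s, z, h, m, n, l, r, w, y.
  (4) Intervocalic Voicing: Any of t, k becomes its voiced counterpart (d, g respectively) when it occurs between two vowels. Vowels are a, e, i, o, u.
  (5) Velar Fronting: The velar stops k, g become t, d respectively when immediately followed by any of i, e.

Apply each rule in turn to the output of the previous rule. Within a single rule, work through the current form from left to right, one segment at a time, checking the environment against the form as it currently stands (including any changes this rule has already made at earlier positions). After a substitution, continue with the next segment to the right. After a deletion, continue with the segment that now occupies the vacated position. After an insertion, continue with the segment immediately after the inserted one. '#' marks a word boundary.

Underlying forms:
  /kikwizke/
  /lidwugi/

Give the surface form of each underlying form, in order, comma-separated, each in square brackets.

[kwzte], [ldwudi]

/kikwizke/:
  (1) Final Obstruent Devoicing: no change — [kikwizke]
  (2) Syncope: [kikwizke] → [kkwzke]
  (3) Geminate Reduction: [kkwzke] → [kwzke]
  (4) Intervocalic Voicing: no change — [kwzke]
  (5) Velar Fronting: [kwzke] → [kwzte]
/lidwugi/:
  (1) Final Obstruent Devoicing: no change — [lidwugi]
  (2) Syncope: [lidwugi] → [ldwugi]
  (3) Geminate Reduction: no change — [ldwugi]
  (4) Intervocalic Voicing: no change — [ldwugi]
  (5) Velar Fronting: [ldwugi] → [ldwudi]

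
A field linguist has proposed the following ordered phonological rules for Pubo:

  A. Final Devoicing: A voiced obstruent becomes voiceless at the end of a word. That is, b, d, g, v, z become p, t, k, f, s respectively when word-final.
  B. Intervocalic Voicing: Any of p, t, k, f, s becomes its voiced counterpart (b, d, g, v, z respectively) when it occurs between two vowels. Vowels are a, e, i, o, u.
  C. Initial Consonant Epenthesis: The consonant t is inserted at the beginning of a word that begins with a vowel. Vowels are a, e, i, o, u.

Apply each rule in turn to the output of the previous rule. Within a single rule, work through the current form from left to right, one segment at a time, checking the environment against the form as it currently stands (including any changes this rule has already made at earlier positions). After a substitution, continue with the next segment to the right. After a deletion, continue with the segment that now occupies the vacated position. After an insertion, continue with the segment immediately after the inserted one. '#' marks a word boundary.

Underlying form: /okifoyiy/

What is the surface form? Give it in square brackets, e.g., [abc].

A Final Devoicing: no change — [okifoyiy]
B Intervocalic Voicing: [okifoyiy] → [ogivoyiy]
C Initial Consonant Epenthesis: [ogivoyiy] → [togivoyiy]

[togivoyiy]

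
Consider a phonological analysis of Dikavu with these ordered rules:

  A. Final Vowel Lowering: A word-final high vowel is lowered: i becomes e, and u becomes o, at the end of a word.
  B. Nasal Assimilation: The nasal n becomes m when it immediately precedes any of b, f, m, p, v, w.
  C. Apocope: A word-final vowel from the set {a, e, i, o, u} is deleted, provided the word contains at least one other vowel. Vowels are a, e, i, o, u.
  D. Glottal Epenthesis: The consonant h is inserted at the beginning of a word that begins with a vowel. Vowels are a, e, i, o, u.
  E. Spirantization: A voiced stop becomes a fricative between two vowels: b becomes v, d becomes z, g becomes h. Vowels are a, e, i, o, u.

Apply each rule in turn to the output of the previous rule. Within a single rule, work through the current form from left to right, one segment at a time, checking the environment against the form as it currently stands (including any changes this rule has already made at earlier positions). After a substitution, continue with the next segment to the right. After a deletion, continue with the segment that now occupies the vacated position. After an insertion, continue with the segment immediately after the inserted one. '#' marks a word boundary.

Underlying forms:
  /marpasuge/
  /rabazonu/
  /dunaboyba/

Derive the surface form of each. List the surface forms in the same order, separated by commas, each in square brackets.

[marpasug], [ravazon], [dunavoyb]

/marpasuge/:
  A Final Vowel Lowering: no change — [marpasuge]
  B Nasal Assimilation: no change — [marpasuge]
  C Apocope: [marpasuge] → [marpasug]
  D Glottal Epenthesis: no change — [marpasug]
  E Spirantization: no change — [marpasug]
/rabazonu/:
  A Final Vowel Lowering: [rabazonu] → [rabazono]
  B Nasal Assimilation: no change — [rabazono]
  C Apocope: [rabazono] → [rabazon]
  D Glottal Epenthesis: no change — [rabazon]
  E Spirantization: [rabazon] → [ravazon]
/dunaboyba/:
  A Final Vowel Lowering: no change — [dunaboyba]
  B Nasal Assimilation: no change — [dunaboyba]
  C Apocope: [dunaboyba] → [dunaboyb]
  D Glottal Epenthesis: no change — [dunaboyb]
  E Spirantization: [dunaboyb] → [dunavoyb]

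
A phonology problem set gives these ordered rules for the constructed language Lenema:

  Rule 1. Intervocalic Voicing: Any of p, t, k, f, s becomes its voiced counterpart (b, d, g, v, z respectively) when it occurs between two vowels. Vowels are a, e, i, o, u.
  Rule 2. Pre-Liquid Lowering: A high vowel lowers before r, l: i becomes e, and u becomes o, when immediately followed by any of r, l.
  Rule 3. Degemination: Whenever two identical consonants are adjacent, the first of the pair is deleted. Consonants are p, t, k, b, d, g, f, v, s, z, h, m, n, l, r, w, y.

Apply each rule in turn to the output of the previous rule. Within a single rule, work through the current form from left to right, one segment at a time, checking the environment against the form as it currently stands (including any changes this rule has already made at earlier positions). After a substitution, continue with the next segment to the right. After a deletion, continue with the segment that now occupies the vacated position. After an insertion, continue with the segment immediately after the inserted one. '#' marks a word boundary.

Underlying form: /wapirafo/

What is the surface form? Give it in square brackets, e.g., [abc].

[waberavo]

Rule 1 Intervocalic Voicing: [wapirafo] → [wabiravo]
Rule 2 Pre-Liquid Lowering: [wabiravo] → [waberavo]
Rule 3 Degemination: no change — [waberavo]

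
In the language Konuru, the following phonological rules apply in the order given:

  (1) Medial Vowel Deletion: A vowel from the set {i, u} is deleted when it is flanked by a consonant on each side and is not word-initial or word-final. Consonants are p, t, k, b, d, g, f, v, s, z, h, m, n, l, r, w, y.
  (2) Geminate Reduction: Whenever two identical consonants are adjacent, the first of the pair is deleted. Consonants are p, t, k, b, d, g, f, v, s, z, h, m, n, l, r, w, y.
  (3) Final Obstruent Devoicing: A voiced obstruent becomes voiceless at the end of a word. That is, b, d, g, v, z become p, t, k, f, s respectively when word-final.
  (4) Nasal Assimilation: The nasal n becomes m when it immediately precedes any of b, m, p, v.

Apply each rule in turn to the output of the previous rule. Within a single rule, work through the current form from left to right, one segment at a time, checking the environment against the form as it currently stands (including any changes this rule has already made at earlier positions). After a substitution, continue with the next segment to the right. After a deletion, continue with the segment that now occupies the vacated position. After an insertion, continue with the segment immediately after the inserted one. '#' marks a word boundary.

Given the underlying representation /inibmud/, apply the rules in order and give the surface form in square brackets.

(1) Medial Vowel Deletion: [inibmud] → [inbmd]
(2) Geminate Reduction: no change — [inbmd]
(3) Final Obstruent Devoicing: [inbmd] → [inbmt]
(4) Nasal Assimilation: [inbmt] → [imbmt]

[imbmt]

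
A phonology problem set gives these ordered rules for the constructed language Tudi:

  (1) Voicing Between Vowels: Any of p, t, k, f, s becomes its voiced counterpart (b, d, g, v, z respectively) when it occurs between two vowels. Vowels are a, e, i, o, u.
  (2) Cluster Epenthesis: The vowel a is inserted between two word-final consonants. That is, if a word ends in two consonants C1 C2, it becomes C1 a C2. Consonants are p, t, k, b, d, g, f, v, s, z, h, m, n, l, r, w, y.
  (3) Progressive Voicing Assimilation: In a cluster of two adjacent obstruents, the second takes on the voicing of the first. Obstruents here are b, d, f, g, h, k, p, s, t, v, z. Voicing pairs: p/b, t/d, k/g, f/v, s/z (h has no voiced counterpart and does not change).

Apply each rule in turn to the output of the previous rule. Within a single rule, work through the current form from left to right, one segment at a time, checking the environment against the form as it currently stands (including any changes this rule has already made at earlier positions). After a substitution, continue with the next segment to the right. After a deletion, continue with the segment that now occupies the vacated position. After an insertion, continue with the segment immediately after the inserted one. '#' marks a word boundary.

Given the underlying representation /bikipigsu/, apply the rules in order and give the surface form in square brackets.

[bigibigzu]

(1) Voicing Between Vowels: [bikipigsu] → [bigibigsu]
(2) Cluster Epenthesis: no change — [bigibigsu]
(3) Progressive Voicing Assimilation: [bigibigsu] → [bigibigzu]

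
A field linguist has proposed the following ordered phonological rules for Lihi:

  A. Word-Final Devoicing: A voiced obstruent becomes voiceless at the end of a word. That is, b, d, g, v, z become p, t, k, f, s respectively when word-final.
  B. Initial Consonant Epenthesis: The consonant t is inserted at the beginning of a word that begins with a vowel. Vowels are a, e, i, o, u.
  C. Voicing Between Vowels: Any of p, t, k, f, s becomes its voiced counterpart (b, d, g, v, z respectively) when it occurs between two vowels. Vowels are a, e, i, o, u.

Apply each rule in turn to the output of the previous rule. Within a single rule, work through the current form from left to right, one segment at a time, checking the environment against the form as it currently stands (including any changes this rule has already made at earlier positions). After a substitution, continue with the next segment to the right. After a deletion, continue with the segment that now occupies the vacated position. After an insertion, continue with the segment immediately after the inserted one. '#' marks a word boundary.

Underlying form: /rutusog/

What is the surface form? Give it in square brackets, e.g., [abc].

A Word-Final Devoicing: [rutusog] → [rutusok]
B Initial Consonant Epenthesis: no change — [rutusok]
C Voicing Between Vowels: [rutusok] → [ruduzok]

[ruduzok]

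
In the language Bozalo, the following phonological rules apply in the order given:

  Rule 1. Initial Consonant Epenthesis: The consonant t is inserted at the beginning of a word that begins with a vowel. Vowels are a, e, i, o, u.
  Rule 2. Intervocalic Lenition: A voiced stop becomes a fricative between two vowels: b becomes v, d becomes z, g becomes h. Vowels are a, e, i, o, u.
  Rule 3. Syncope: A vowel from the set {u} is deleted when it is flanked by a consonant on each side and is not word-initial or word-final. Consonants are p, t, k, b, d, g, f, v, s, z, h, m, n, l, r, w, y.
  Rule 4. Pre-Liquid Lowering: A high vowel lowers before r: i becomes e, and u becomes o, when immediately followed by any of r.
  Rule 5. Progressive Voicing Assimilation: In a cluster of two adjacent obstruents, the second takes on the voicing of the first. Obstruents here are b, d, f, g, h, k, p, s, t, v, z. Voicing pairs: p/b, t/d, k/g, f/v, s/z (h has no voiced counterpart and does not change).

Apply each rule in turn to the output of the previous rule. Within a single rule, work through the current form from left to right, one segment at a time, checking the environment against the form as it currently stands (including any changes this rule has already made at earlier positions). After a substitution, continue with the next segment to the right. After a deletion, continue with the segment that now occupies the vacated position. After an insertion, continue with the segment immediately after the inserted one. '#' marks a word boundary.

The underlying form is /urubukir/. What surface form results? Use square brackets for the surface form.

Rule 1 Initial Consonant Epenthesis: [urubukir] → [turubukir]
Rule 2 Intervocalic Lenition: [turubukir] → [turuvukir]
Rule 3 Syncope: [turuvukir] → [trvkir]
Rule 4 Pre-Liquid Lowering: [trvkir] → [trvker]
Rule 5 Progressive Voicing Assimilation: [trvker] → [trvger]

[trvger]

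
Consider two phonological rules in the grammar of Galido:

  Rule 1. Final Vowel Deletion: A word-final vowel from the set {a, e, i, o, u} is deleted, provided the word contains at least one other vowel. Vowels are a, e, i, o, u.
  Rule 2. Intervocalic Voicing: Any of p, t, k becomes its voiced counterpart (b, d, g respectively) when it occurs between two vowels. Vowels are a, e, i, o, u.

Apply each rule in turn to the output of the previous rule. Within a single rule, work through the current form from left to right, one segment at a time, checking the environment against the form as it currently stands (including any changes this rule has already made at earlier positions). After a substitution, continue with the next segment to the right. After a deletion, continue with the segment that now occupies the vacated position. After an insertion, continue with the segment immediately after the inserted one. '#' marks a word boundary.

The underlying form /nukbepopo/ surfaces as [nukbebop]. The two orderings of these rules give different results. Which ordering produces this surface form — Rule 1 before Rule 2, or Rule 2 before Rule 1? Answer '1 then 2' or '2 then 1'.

Order 1 then 2:
  1 Final Vowel Deletion: [nukbepopo] → [nukbepop]
  2 Intervocalic Voicing: [nukbepop] → [nukbebop]
  result: [nukbebop]
Order 2 then 1:
  2 Intervocalic Voicing: [nukbepopo] → [nukbebobo]
  1 Final Vowel Deletion: [nukbebobo] → [nukbebob]
  result: [nukbebob]

1 then 2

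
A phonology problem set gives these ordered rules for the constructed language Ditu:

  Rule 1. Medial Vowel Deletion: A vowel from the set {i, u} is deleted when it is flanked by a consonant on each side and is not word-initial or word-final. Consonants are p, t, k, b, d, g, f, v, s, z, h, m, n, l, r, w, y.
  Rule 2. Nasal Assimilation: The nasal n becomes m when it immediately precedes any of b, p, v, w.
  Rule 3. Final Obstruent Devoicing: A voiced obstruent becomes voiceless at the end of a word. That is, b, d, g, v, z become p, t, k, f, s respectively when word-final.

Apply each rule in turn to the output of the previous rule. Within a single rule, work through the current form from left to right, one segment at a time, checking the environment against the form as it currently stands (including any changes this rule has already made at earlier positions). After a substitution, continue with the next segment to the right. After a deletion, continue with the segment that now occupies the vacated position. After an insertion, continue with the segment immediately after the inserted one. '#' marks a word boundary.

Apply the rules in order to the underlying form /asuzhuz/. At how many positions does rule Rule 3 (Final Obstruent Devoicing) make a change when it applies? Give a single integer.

1

Rule 1 Medial Vowel Deletion: [asuzhuz] → [aszhz]
Rule 2 Nasal Assimilation: no change — [aszhz]
Rule 3 Final Obstruent Devoicing: [aszhz] → [aszhs]
Rule Rule 3 changed 1 position(s).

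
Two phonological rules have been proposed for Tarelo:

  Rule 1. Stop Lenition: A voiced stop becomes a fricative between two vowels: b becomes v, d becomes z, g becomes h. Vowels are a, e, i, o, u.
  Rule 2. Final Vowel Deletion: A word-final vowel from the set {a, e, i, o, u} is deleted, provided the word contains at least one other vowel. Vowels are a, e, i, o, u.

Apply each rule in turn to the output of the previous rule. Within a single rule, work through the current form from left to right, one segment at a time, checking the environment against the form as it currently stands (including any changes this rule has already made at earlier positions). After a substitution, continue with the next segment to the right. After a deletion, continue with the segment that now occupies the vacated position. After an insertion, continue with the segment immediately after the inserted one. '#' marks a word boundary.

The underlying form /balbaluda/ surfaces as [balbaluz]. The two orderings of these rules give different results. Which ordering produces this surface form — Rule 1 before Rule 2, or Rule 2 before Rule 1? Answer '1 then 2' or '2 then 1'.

1 then 2

Order 1 then 2:
  1 Stop Lenition: [balbaluda] → [balbaluza]
  2 Final Vowel Deletion: [balbaluza] → [balbaluz]
  result: [balbaluz]
Order 2 then 1:
  2 Final Vowel Deletion: [balbaluda] → [balbalud]
  1 Stop Lenition: no change — [balbalud]
  result: [balbalud]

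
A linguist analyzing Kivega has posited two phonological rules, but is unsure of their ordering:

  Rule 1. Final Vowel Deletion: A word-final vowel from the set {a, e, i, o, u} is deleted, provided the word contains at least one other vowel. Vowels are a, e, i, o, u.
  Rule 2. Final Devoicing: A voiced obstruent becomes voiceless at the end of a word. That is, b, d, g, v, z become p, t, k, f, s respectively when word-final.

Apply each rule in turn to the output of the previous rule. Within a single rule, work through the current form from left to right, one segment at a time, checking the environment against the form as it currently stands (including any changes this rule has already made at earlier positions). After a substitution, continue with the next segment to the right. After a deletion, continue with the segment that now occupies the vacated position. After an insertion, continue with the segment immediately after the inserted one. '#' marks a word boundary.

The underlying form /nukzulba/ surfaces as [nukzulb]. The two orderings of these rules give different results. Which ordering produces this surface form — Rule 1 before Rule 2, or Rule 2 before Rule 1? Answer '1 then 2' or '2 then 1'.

2 then 1

Order 1 then 2:
  1 Final Vowel Deletion: [nukzulba] → [nukzulb]
  2 Final Devoicing: [nukzulb] → [nukzulp]
  result: [nukzulp]
Order 2 then 1:
  2 Final Devoicing: no change — [nukzulba]
  1 Final Vowel Deletion: [nukzulba] → [nukzulb]
  result: [nukzulb]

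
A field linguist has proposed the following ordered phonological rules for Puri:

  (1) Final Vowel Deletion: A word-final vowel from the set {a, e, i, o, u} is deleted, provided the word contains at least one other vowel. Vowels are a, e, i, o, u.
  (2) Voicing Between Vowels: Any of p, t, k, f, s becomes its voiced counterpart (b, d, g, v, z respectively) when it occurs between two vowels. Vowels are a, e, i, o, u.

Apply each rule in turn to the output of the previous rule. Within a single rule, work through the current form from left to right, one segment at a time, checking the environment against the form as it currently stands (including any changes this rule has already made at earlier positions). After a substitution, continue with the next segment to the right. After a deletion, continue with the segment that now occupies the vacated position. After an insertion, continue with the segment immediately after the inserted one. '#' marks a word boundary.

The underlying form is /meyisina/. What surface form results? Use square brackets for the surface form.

(1) Final Vowel Deletion: [meyisina] → [meyisin]
(2) Voicing Between Vowels: [meyisin] → [meyizin]

[meyizin]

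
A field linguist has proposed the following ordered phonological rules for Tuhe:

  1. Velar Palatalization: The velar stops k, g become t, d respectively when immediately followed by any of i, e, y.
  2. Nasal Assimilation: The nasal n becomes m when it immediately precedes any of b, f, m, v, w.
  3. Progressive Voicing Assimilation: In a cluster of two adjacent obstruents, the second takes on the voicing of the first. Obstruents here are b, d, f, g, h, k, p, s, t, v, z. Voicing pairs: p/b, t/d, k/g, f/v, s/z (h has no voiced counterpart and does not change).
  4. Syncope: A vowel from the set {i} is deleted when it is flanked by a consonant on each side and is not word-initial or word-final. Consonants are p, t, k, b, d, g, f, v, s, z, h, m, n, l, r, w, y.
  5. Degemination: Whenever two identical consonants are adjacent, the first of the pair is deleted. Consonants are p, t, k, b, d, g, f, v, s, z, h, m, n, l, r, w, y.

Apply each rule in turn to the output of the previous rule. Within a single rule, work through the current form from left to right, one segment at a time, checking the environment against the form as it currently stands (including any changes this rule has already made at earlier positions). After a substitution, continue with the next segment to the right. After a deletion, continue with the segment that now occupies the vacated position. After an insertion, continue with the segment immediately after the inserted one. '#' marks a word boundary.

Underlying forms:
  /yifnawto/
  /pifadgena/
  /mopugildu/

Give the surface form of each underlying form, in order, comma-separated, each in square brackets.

[yfnawto], [pfadena], [mopudldu]

/yifnawto/:
  1 Velar Palatalization: no change — [yifnawto]
  2 Nasal Assimilation: no change — [yifnawto]
  3 Progressive Voicing Assimilation: no change — [yifnawto]
  4 Syncope: [yifnawto] → [yfnawto]
  5 Degemination: no change — [yfnawto]
/pifadgena/:
  1 Velar Palatalization: [pifadgena] → [pifaddena]
  2 Nasal Assimilation: no change — [pifaddena]
  3 Progressive Voicing Assimilation: no change — [pifaddena]
  4 Syncope: [pifaddena] → [pfaddena]
  5 Degemination: [pfaddena] → [pfadena]
/mopugildu/:
  1 Velar Palatalization: [mopugildu] → [mopudildu]
  2 Nasal Assimilation: no change — [mopudildu]
  3 Progressive Voicing Assimilation: no change — [mopudildu]
  4 Syncope: [mopudildu] → [mopudldu]
  5 Degemination: no change — [mopudldu]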